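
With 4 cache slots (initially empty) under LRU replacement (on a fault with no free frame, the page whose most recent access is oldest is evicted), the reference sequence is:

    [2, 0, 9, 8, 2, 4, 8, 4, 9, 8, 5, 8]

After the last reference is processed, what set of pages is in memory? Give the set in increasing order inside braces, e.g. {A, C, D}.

{4, 5, 8, 9}

2 -> fault, frames [2]
0 -> fault, frames [2, 0]
9 -> fault, frames [2, 0, 9]
8 -> fault, frames [2, 0, 9, 8]
2 -> hit
4 -> fault, evict 0, frames [9, 8, 2, 4]
8 -> hit
4 -> hit
9 -> hit
8 -> hit
5 -> fault, evict 2, frames [4, 9, 8, 5]
8 -> hit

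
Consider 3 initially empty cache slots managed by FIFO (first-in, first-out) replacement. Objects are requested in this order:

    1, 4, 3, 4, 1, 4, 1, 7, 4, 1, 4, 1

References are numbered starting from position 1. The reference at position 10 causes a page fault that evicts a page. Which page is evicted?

pos 1: 1 → miss, frames [1]
pos 2: 4 → miss, frames [1, 4]
pos 3: 3 → miss, frames [1, 4, 3]
pos 4: 4 → hit
pos 5: 1 → hit
pos 6: 4 → hit
pos 7: 1 → hit
pos 8: 7 → miss, evict 1, frames [4, 3, 7]
pos 9: 4 → hit
pos 10: 1 → miss, evict 4, frames [3, 7, 1]
At position 10, page 4 is evicted.

4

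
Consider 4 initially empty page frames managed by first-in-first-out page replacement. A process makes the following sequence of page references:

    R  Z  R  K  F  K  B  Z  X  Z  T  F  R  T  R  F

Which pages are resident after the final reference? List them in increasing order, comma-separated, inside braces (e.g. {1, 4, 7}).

R -> miss, frames {R}
Z -> miss, frames {R,Z}
R -> hit
K -> miss, frames {R,Z,K}
F -> miss, frames {R,Z,K,F}
K -> hit
B -> miss, evict R, frames {Z,K,F,B}
Z -> hit
X -> miss, evict Z, frames {K,F,B,X}
Z -> miss, evict K, frames {F,B,X,Z}
T -> miss, evict F, frames {B,X,Z,T}
F -> miss, evict B, frames {X,Z,T,F}
R -> miss, evict X, frames {Z,T,F,R}
T -> hit
R -> hit
F -> hit

{F, R, T, Z}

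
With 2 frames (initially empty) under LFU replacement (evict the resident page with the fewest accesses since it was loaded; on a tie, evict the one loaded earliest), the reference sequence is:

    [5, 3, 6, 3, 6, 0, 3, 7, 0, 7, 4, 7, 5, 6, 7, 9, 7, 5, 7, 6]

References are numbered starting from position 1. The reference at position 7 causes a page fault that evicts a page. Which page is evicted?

0

pos 1: 5: miss, frames {5}
pos 2: 3: miss, frames {5,3}
pos 3: 6: miss, evict 5, frames {3,6}
pos 4: 3: hit
pos 5: 6: hit
pos 6: 0: miss, evict 3, frames {6,0}
pos 7: 3: miss, evict 0, frames {6,3}
At position 7, page 0 is evicted.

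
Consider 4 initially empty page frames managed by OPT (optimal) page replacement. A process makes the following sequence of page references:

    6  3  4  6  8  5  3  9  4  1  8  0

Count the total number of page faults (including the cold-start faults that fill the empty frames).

6: fault, frames {6}
3: fault, frames {6,3}
4: fault, frames {6,3,4}
6: hit
8: fault, frames {6,3,4,8}
5: fault, evict 6, frames {3,4,8,5}
3: hit
9: fault, evict 5, frames {3,4,8,9}
4: hit
1: fault, evict 9, frames {3,4,8,1}
8: hit
0: fault, evict 1, frames {3,4,8,0}
Page faults: 8.

8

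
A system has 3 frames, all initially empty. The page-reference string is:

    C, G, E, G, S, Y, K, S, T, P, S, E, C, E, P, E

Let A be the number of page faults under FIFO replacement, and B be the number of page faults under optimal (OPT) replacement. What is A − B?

3

Under FIFO: F F F . F F F . F F F F F . F . → 12 faults.
Under OPT: F F F . F F F . F F . . F . . . → 9 faults.
A − B = 12 − 9 = 3.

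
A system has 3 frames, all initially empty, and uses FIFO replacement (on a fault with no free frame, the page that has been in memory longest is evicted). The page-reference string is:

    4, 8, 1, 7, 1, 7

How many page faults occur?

4

4: miss, frames {4}
8: miss, frames {4,8}
1: miss, frames {4,8,1}
7: miss, evict 4, frames {8,1,7}
1: hit
7: hit
Page faults: 4.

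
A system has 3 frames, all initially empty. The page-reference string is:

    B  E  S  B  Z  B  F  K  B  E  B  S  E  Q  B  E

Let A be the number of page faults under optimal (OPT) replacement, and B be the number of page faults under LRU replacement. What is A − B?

Under OPT: F F F . F . F F . . . F . F . . → 8 faults.
Under LRU: F F F . F . F F . F . F . F F . → 10 faults.
A − B = 8 − 10 = -2.

-2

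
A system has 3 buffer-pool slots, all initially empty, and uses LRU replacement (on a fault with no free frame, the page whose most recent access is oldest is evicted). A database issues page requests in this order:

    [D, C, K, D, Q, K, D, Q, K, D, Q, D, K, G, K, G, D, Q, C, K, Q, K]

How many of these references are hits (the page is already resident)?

D: miss, frames [D]
C: miss, frames [D, C]
K: miss, frames [D, C, K]
D: hit
Q: miss, evict C, frames [K, D, Q]
K: hit
D: hit
Q: hit
K: hit
D: hit
Q: hit
D: hit
K: hit
G: miss, evict Q, frames [D, K, G]
K: hit
G: hit
D: hit
Q: miss, evict K, frames [G, D, Q]
C: miss, evict G, frames [D, Q, C]
K: miss, evict D, frames [Q, C, K]
Q: hit
K: hit
Hits: 14.

14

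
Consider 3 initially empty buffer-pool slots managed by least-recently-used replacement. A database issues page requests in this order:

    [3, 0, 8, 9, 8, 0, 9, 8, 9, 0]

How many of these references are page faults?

4

3: miss, frames [3]
0: miss, frames [3, 0]
8: miss, frames [3, 0, 8]
9: miss, evict 3, frames [0, 8, 9]
8: hit
0: hit
9: hit
8: hit
9: hit
0: hit
Page faults: 4.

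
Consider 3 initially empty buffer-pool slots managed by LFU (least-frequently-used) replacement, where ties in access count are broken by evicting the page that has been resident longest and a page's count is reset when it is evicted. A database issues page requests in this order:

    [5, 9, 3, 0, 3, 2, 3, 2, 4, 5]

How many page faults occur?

7

5 -> fault, frames (5)
9 -> fault, frames (5 9)
3 -> fault, frames (5 9 3)
0 -> fault, evict 5, frames (9 3 0)
3 -> hit
2 -> fault, evict 9, frames (3 0 2)
3 -> hit
2 -> hit
4 -> fault, evict 0, frames (3 2 4)
5 -> fault, evict 4, frames (3 2 5)
Page faults: 7.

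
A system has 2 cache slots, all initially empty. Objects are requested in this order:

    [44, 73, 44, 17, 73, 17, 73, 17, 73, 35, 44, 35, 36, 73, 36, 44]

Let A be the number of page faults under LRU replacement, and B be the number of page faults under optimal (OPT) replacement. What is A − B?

Under LRU: F F . F F . . . . F F . F F . F → 9 faults.
Under OPT: F F . F . . . . . F F . F F . F → 8 faults.
A − B = 9 − 8 = 1.

1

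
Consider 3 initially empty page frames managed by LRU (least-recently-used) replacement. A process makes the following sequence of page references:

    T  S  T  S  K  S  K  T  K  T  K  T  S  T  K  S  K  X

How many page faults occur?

T → fault, frames {T}
S → fault, frames {T,S}
T → hit
S → hit
K → fault, frames {T,S,K}
S → hit
K → hit
T → hit
K → hit
T → hit
K → hit
T → hit
S → hit
T → hit
K → hit
S → hit
K → hit
X → fault, evict T, frames {S,K,X}
Page faults: 4.

4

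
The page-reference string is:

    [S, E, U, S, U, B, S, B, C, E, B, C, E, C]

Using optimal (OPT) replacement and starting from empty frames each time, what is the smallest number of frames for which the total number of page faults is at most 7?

2

f=1: 14 faults
f=2: 7 faults
f=3: 5 faults
f=4: 5 faults
f=5: 5 faults
Smallest f with faults ≤ 7 is 2.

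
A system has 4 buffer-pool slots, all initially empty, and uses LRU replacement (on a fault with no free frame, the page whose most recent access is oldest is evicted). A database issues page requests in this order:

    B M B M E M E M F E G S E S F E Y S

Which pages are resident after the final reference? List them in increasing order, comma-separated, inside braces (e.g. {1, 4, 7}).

B → fault, frames (B)
M → fault, frames (B M)
B → hit
M → hit
E → fault, frames (B M E)
M → hit
E → hit
M → hit
F → fault, frames (B E M F)
E → hit
G → fault, evict B, frames (M F E G)
S → fault, evict M, frames (F E G S)
E → hit
S → hit
F → hit
E → hit
Y → fault, evict G, frames (S F E Y)
S → hit

{E, F, S, Y}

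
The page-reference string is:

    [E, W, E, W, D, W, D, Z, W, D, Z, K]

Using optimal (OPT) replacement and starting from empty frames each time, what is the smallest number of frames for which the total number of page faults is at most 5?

f=1: 12 faults
f=2: 6 faults
f=3: 5 faults
f=4: 5 faults
f=5: 5 faults
Smallest f with faults ≤ 5 is 3.

3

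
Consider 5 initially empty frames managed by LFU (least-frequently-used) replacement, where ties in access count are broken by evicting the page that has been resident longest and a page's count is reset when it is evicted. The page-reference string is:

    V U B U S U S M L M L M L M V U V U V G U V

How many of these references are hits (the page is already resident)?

V: miss, frames {V}
U: miss, frames {V,U}
B: miss, frames {V,U,B}
U: hit
S: miss, frames {V,U,B,S}
U: hit
S: hit
M: miss, frames {V,U,B,S,M}
L: miss, evict V, frames {U,B,S,M,L}
M: hit
L: hit
M: hit
L: hit
M: hit
V: miss, evict B, frames {U,S,M,L,V}
U: hit
V: hit
U: hit
V: hit
G: miss, evict S, frames {U,M,L,V,G}
U: hit
V: hit
Hits: 14.

14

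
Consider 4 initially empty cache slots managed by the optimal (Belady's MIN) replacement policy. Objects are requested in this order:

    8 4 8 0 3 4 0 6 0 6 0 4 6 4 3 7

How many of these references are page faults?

6

8 → fault, frames [8]
4 → fault, frames [8, 4]
8 → hit
0 → fault, frames [8, 4, 0]
3 → fault, frames [8, 4, 0, 3]
4 → hit
0 → hit
6 → fault, evict 8, frames [4, 0, 3, 6]
0 → hit
6 → hit
0 → hit
4 → hit
6 → hit
4 → hit
3 → hit
7 → fault, evict 6, frames [4, 0, 3, 7]
Page faults: 6.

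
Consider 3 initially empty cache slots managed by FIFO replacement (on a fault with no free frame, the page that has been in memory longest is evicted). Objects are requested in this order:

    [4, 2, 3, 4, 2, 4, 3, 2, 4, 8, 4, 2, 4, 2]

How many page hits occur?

4 -> miss, frames (4)
2 -> miss, frames (4 2)
3 -> miss, frames (4 2 3)
4 -> hit
2 -> hit
4 -> hit
3 -> hit
2 -> hit
4 -> hit
8 -> miss, evict 4, frames (2 3 8)
4 -> miss, evict 2, frames (3 8 4)
2 -> miss, evict 3, frames (8 4 2)
4 -> hit
2 -> hit
Hits: 8.

8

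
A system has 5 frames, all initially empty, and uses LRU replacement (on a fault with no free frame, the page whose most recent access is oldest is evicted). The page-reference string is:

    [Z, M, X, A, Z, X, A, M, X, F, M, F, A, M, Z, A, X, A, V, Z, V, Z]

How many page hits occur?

16

Z: miss, frames [Z]
M: miss, frames [Z, M]
X: miss, frames [Z, M, X]
A: miss, frames [Z, M, X, A]
Z: hit
X: hit
A: hit
M: hit
X: hit
F: miss, frames [Z, A, M, X, F]
M: hit
F: hit
A: hit
M: hit
Z: hit
A: hit
X: hit
A: hit
V: miss, evict F, frames [M, Z, X, A, V]
Z: hit
V: hit
Z: hit
Hits: 16.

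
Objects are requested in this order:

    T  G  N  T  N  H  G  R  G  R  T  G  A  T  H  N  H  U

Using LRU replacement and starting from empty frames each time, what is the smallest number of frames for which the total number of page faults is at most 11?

3

f=1: 18 faults
f=2: 14 faults
f=3: 11 faults
f=4: 10 faults
f=5: 8 faults
f=6: 7 faults
f=7: 7 faults
Smallest f with faults ≤ 11 is 3.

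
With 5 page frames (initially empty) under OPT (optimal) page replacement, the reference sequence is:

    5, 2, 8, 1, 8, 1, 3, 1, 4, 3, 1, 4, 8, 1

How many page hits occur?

8

5 -> miss, frames (5)
2 -> miss, frames (5 2)
8 -> miss, frames (5 2 8)
1 -> miss, frames (5 2 8 1)
8 -> hit
1 -> hit
3 -> miss, frames (5 2 8 1 3)
1 -> hit
4 -> miss, evict 2, frames (5 8 1 3 4)
3 -> hit
1 -> hit
4 -> hit
8 -> hit
1 -> hit
Hits: 8.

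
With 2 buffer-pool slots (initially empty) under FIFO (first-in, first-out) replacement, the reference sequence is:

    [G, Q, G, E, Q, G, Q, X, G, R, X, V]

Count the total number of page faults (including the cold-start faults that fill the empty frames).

G → miss, frames [G]
Q → miss, frames [G, Q]
G → hit
E → miss, evict G, frames [Q, E]
Q → hit
G → miss, evict Q, frames [E, G]
Q → miss, evict E, frames [G, Q]
X → miss, evict G, frames [Q, X]
G → miss, evict Q, frames [X, G]
R → miss, evict X, frames [G, R]
X → miss, evict G, frames [R, X]
V → miss, evict R, frames [X, V]
Page faults: 10.

10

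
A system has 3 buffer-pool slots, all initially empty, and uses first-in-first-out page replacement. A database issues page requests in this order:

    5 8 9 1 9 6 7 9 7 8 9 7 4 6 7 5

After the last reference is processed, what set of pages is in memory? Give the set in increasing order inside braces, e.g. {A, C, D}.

5 -> miss, frames [5]
8 -> miss, frames [5, 8]
9 -> miss, frames [5, 8, 9]
1 -> miss, evict 5, frames [8, 9, 1]
9 -> hit
6 -> miss, evict 8, frames [9, 1, 6]
7 -> miss, evict 9, frames [1, 6, 7]
9 -> miss, evict 1, frames [6, 7, 9]
7 -> hit
8 -> miss, evict 6, frames [7, 9, 8]
9 -> hit
7 -> hit
4 -> miss, evict 7, frames [9, 8, 4]
6 -> miss, evict 9, frames [8, 4, 6]
7 -> miss, evict 8, frames [4, 6, 7]
5 -> miss, evict 4, frames [6, 7, 5]

{5, 6, 7}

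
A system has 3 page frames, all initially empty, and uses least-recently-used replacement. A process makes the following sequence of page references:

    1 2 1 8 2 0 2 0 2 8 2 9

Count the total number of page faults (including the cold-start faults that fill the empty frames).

1 -> fault, frames [1]
2 -> fault, frames [1, 2]
1 -> hit
8 -> fault, frames [2, 1, 8]
2 -> hit
0 -> fault, evict 1, frames [8, 2, 0]
2 -> hit
0 -> hit
2 -> hit
8 -> hit
2 -> hit
9 -> fault, evict 0, frames [8, 2, 9]
Page faults: 5.

5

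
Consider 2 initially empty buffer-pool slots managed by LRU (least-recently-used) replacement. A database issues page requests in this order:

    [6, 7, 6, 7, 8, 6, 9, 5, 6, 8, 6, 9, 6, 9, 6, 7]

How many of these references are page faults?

6 -> fault, frames {6}
7 -> fault, frames {6,7}
6 -> hit
7 -> hit
8 -> fault, evict 6, frames {7,8}
6 -> fault, evict 7, frames {8,6}
9 -> fault, evict 8, frames {6,9}
5 -> fault, evict 6, frames {9,5}
6 -> fault, evict 9, frames {5,6}
8 -> fault, evict 5, frames {6,8}
6 -> hit
9 -> fault, evict 8, frames {6,9}
6 -> hit
9 -> hit
6 -> hit
7 -> fault, evict 9, frames {6,7}
Page faults: 10.

10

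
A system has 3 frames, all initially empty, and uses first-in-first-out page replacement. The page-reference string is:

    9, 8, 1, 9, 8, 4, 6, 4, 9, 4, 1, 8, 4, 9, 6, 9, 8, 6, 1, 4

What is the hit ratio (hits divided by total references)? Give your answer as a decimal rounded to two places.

9 -> fault, frames [9]
8 -> fault, frames [9, 8]
1 -> fault, frames [9, 8, 1]
9 -> hit
8 -> hit
4 -> fault, evict 9, frames [8, 1, 4]
6 -> fault, evict 8, frames [1, 4, 6]
4 -> hit
9 -> fault, evict 1, frames [4, 6, 9]
4 -> hit
1 -> fault, evict 4, frames [6, 9, 1]
8 -> fault, evict 6, frames [9, 1, 8]
4 -> fault, evict 9, frames [1, 8, 4]
9 -> fault, evict 1, frames [8, 4, 9]
6 -> fault, evict 8, frames [4, 9, 6]
9 -> hit
8 -> fault, evict 4, frames [9, 6, 8]
6 -> hit
1 -> fault, evict 9, frames [6, 8, 1]
4 -> fault, evict 6, frames [8, 1, 4]
Hits: 6 of 20 references → 6/20 = 0.3000.

0.30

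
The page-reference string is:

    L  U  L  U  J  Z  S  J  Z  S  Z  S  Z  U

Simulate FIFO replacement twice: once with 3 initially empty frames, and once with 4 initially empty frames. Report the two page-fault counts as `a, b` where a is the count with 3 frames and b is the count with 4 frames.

3 frames: F F . . F F F . . . . . . F → 6 faults.
4 frames: F F . . F F F . . . . . . . → 5 faults.
5 < 6: adding a frame reduced faults, as is typical.

6, 5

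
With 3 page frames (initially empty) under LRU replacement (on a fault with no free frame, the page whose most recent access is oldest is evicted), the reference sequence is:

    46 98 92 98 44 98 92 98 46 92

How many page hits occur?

46 -> fault, frames (46)
98 -> fault, frames (46 98)
92 -> fault, frames (46 98 92)
98 -> hit
44 -> fault, evict 46, frames (92 98 44)
98 -> hit
92 -> hit
98 -> hit
46 -> fault, evict 44, frames (92 98 46)
92 -> hit
Hits: 5.

5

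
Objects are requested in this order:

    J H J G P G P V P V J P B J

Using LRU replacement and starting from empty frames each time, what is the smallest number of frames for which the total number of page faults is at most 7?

f=1: 14 faults
f=2: 9 faults
f=3: 7 faults
f=4: 6 faults
f=5: 6 faults
f=6: 6 faults
Smallest f with faults ≤ 7 is 3.

3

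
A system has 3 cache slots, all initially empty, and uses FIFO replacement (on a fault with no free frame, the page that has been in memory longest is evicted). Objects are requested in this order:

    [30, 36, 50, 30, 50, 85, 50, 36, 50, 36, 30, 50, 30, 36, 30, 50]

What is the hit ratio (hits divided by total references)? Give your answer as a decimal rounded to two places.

30: miss, frames (30)
36: miss, frames (30 36)
50: miss, frames (30 36 50)
30: hit
50: hit
85: miss, evict 30, frames (36 50 85)
50: hit
36: hit
50: hit
36: hit
30: miss, evict 36, frames (50 85 30)
50: hit
30: hit
36: miss, evict 50, frames (85 30 36)
30: hit
50: miss, evict 85, frames (30 36 50)
Hits: 9 of 16 references → 9/16 = 0.5625.

0.56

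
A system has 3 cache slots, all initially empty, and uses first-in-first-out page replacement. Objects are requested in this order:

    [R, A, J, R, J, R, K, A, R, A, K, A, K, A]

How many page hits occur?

R: fault, frames {R}
A: fault, frames {R,A}
J: fault, frames {R,A,J}
R: hit
J: hit
R: hit
K: fault, evict R, frames {A,J,K}
A: hit
R: fault, evict A, frames {J,K,R}
A: fault, evict J, frames {K,R,A}
K: hit
A: hit
K: hit
A: hit
Hits: 8.

8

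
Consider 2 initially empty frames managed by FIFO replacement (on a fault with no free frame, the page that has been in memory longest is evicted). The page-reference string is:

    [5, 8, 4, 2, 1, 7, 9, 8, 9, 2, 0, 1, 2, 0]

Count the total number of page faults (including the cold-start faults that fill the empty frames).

13

5: fault, frames {5}
8: fault, frames {5,8}
4: fault, evict 5, frames {8,4}
2: fault, evict 8, frames {4,2}
1: fault, evict 4, frames {2,1}
7: fault, evict 2, frames {1,7}
9: fault, evict 1, frames {7,9}
8: fault, evict 7, frames {9,8}
9: hit
2: fault, evict 9, frames {8,2}
0: fault, evict 8, frames {2,0}
1: fault, evict 2, frames {0,1}
2: fault, evict 0, frames {1,2}
0: fault, evict 1, frames {2,0}
Page faults: 13.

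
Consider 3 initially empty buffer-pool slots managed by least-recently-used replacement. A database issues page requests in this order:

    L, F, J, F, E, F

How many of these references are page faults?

L → miss, frames {L}
F → miss, frames {L,F}
J → miss, frames {L,F,J}
F → hit
E → miss, evict L, frames {J,F,E}
F → hit
Page faults: 4.

4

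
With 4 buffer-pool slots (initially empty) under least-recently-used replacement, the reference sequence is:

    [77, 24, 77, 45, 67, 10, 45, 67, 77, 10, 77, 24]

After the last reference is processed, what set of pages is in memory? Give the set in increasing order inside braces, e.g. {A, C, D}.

77: fault, frames (77)
24: fault, frames (77 24)
77: hit
45: fault, frames (24 77 45)
67: fault, frames (24 77 45 67)
10: fault, evict 24, frames (77 45 67 10)
45: hit
67: hit
77: hit
10: hit
77: hit
24: fault, evict 45, frames (67 10 77 24)

{10, 24, 67, 77}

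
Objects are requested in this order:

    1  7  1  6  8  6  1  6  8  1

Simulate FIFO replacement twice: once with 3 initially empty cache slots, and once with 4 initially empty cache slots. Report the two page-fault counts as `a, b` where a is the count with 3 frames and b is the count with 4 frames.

3 frames: F F . F F . F . . . → 5 faults.
4 frames: F F . F F . . . . . → 4 faults.
4 < 5: adding a frame reduced faults, as is typical.

5, 4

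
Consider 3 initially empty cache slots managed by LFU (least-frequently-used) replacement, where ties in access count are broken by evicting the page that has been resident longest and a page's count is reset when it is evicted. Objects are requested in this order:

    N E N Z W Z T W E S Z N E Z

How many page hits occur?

5

N -> fault, frames [N]
E -> fault, frames [N, E]
N -> hit
Z -> fault, frames [N, E, Z]
W -> fault, evict E, frames [N, Z, W]
Z -> hit
T -> fault, evict W, frames [N, Z, T]
W -> fault, evict T, frames [N, Z, W]
E -> fault, evict W, frames [N, Z, E]
S -> fault, evict E, frames [N, Z, S]
Z -> hit
N -> hit
E -> fault, evict S, frames [N, Z, E]
Z -> hit
Hits: 5.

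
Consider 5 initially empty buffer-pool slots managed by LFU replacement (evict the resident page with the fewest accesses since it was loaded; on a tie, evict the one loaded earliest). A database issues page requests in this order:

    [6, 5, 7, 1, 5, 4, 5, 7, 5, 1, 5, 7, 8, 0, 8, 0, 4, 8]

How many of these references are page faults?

6 → miss, frames [6]
5 → miss, frames [6, 5]
7 → miss, frames [6, 5, 7]
1 → miss, frames [6, 5, 7, 1]
5 → hit
4 → miss, frames [6, 5, 7, 1, 4]
5 → hit
7 → hit
5 → hit
1 → hit
5 → hit
7 → hit
8 → miss, evict 6, frames [5, 7, 1, 4, 8]
0 → miss, evict 4, frames [5, 7, 1, 8, 0]
8 → hit
0 → hit
4 → miss, evict 1, frames [5, 7, 8, 0, 4]
8 → hit
Page faults: 8.

8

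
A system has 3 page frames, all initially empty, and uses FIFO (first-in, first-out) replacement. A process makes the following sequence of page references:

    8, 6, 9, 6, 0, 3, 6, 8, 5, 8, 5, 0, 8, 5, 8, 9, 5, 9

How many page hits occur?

8

8 -> fault, frames {8}
6 -> fault, frames {8,6}
9 -> fault, frames {8,6,9}
6 -> hit
0 -> fault, evict 8, frames {6,9,0}
3 -> fault, evict 6, frames {9,0,3}
6 -> fault, evict 9, frames {0,3,6}
8 -> fault, evict 0, frames {3,6,8}
5 -> fault, evict 3, frames {6,8,5}
8 -> hit
5 -> hit
0 -> fault, evict 6, frames {8,5,0}
8 -> hit
5 -> hit
8 -> hit
9 -> fault, evict 8, frames {5,0,9}
5 -> hit
9 -> hit
Hits: 8.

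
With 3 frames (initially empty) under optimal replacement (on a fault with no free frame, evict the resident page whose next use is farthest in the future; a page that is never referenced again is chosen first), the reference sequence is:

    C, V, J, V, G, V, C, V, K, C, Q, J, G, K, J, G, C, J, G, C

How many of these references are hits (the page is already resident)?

C: miss, frames [C]
V: miss, frames [C, V]
J: miss, frames [C, V, J]
V: hit
G: miss, evict J, frames [C, V, G]
V: hit
C: hit
V: hit
K: miss, evict V, frames [C, G, K]
C: hit
Q: miss, evict C, frames [G, K, Q]
J: miss, evict Q, frames [G, K, J]
G: hit
K: hit
J: hit
G: hit
C: miss, evict K, frames [G, J, C]
J: hit
G: hit
C: hit
Hits: 12.

12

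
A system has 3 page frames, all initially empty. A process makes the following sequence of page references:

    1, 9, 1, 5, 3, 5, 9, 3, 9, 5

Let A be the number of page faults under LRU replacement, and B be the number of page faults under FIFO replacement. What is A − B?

Under LRU: F F . F F . F . . . → 5 faults.
Under FIFO: F F . F F . . . . . → 4 faults.
A − B = 5 − 4 = 1.

1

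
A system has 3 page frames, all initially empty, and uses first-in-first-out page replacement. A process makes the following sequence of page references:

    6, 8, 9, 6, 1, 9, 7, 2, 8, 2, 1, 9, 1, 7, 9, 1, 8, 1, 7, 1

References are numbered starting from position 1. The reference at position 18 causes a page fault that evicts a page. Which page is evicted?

9

pos 1: 6 → fault, frames (6)
pos 2: 8 → fault, frames (6 8)
pos 3: 9 → fault, frames (6 8 9)
pos 4: 6 → hit
pos 5: 1 → fault, evict 6, frames (8 9 1)
pos 6: 9 → hit
pos 7: 7 → fault, evict 8, frames (9 1 7)
pos 8: 2 → fault, evict 9, frames (1 7 2)
pos 9: 8 → fault, evict 1, frames (7 2 8)
pos 10: 2 → hit
pos 11: 1 → fault, evict 7, frames (2 8 1)
pos 12: 9 → fault, evict 2, frames (8 1 9)
pos 13: 1 → hit
pos 14: 7 → fault, evict 8, frames (1 9 7)
pos 15: 9 → hit
pos 16: 1 → hit
pos 17: 8 → fault, evict 1, frames (9 7 8)
pos 18: 1 → fault, evict 9, frames (7 8 1)
At position 18, page 9 is evicted.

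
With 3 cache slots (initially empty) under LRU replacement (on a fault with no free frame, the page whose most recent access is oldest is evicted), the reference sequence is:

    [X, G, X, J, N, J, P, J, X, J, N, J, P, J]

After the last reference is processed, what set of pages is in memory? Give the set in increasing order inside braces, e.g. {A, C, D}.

{J, N, P}

X → fault, frames (X)
G → fault, frames (X G)
X → hit
J → fault, frames (G X J)
N → fault, evict G, frames (X J N)
J → hit
P → fault, evict X, frames (N J P)
J → hit
X → fault, evict N, frames (P J X)
J → hit
N → fault, evict P, frames (X J N)
J → hit
P → fault, evict X, frames (N J P)
J → hit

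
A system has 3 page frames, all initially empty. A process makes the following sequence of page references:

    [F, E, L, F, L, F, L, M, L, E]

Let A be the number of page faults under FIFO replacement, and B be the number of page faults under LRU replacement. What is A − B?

-1

Under FIFO: F F F . . . . F . . → 4 faults.
Under LRU: F F F . . . . F . F → 5 faults.
A − B = 4 − 5 = -1.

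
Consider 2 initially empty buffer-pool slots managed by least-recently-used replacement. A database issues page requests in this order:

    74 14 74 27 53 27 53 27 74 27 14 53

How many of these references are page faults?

7

74 -> miss, frames (74)
14 -> miss, frames (74 14)
74 -> hit
27 -> miss, evict 14, frames (74 27)
53 -> miss, evict 74, frames (27 53)
27 -> hit
53 -> hit
27 -> hit
74 -> miss, evict 53, frames (27 74)
27 -> hit
14 -> miss, evict 74, frames (27 14)
53 -> miss, evict 27, frames (14 53)
Page faults: 7.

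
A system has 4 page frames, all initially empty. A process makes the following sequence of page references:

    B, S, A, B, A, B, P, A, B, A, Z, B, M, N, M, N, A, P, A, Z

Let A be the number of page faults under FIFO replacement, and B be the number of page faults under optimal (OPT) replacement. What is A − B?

3

Under FIFO: F F F . . . F . . . F F F F . . F F . F → 11 faults.
Under OPT: F F F . . . F . . . F . F F . . . . . F → 8 faults.
A − B = 11 − 8 = 3.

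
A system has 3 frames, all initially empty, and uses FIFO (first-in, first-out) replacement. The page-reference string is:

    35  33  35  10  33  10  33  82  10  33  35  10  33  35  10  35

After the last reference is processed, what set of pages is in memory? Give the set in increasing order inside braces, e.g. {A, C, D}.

35 → miss, frames (35)
33 → miss, frames (35 33)
35 → hit
10 → miss, frames (35 33 10)
33 → hit
10 → hit
33 → hit
82 → miss, evict 35, frames (33 10 82)
10 → hit
33 → hit
35 → miss, evict 33, frames (10 82 35)
10 → hit
33 → miss, evict 10, frames (82 35 33)
35 → hit
10 → miss, evict 82, frames (35 33 10)
35 → hit

{10, 33, 35}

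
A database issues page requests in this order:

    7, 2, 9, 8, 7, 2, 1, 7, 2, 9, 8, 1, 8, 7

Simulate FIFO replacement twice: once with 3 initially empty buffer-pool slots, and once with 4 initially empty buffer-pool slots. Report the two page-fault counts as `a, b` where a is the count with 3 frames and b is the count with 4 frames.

10, 11

3 frames: F F F F F F F . . F F . . F → 10 faults.
4 frames: F F F F . . F F F F F F . F → 11 faults.
11 > 10: adding a frame increased faults — Belady's anomaly.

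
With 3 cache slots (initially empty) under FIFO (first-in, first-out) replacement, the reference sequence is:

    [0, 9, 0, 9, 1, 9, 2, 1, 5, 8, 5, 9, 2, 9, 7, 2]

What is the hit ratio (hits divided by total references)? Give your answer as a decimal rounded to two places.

0 -> miss, frames [0]
9 -> miss, frames [0, 9]
0 -> hit
9 -> hit
1 -> miss, frames [0, 9, 1]
9 -> hit
2 -> miss, evict 0, frames [9, 1, 2]
1 -> hit
5 -> miss, evict 9, frames [1, 2, 5]
8 -> miss, evict 1, frames [2, 5, 8]
5 -> hit
9 -> miss, evict 2, frames [5, 8, 9]
2 -> miss, evict 5, frames [8, 9, 2]
9 -> hit
7 -> miss, evict 8, frames [9, 2, 7]
2 -> hit
Hits: 7 of 16 references → 7/16 = 0.4375.

0.44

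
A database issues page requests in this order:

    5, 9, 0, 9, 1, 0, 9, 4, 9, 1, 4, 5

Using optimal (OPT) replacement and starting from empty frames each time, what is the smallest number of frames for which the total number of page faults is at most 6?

3

f=1: 12 faults
f=2: 8 faults
f=3: 6 faults
f=4: 5 faults
f=5: 5 faults
Smallest f with faults ≤ 6 is 3.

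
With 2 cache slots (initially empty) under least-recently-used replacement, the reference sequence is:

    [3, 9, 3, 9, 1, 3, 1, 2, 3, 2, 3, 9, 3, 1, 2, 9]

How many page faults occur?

3 → fault, frames {3}
9 → fault, frames {3,9}
3 → hit
9 → hit
1 → fault, evict 3, frames {9,1}
3 → fault, evict 9, frames {1,3}
1 → hit
2 → fault, evict 3, frames {1,2}
3 → fault, evict 1, frames {2,3}
2 → hit
3 → hit
9 → fault, evict 2, frames {3,9}
3 → hit
1 → fault, evict 9, frames {3,1}
2 → fault, evict 3, frames {1,2}
9 → fault, evict 1, frames {2,9}
Page faults: 10.

10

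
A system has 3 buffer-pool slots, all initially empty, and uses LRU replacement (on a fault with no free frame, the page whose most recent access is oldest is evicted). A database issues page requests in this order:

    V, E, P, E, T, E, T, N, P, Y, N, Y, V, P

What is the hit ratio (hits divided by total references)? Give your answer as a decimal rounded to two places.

0.36

V → miss, frames {V}
E → miss, frames {V,E}
P → miss, frames {V,E,P}
E → hit
T → miss, evict V, frames {P,E,T}
E → hit
T → hit
N → miss, evict P, frames {E,T,N}
P → miss, evict E, frames {T,N,P}
Y → miss, evict T, frames {N,P,Y}
N → hit
Y → hit
V → miss, evict P, frames {N,Y,V}
P → miss, evict N, frames {Y,V,P}
Hits: 5 of 14 references → 5/14 = 0.3571.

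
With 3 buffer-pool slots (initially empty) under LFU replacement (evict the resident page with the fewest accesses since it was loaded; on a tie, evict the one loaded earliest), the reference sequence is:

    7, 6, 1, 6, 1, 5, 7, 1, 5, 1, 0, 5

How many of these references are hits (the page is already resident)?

7 -> miss, frames {7}
6 -> miss, frames {7,6}
1 -> miss, frames {7,6,1}
6 -> hit
1 -> hit
5 -> miss, evict 7, frames {6,1,5}
7 -> miss, evict 5, frames {6,1,7}
1 -> hit
5 -> miss, evict 7, frames {6,1,5}
1 -> hit
0 -> miss, evict 5, frames {6,1,0}
5 -> miss, evict 0, frames {6,1,5}
Hits: 4.

4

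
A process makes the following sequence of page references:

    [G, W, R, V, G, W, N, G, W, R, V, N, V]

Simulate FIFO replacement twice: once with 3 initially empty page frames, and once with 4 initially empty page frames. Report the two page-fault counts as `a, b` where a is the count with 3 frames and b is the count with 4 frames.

3 frames: F F F F F F F . . F F . . → 9 faults.
4 frames: F F F F . . F F F F F F . → 10 faults.
10 > 9: adding a frame increased faults — Belady's anomaly.

9, 10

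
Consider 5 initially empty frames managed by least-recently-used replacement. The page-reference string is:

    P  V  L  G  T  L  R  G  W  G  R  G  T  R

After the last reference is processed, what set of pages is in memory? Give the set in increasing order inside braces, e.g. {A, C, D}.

P -> miss, frames (P)
V -> miss, frames (P V)
L -> miss, frames (P V L)
G -> miss, frames (P V L G)
T -> miss, frames (P V L G T)
L -> hit
R -> miss, evict P, frames (V G T L R)
G -> hit
W -> miss, evict V, frames (T L R G W)
G -> hit
R -> hit
G -> hit
T -> hit
R -> hit

{G, L, R, T, W}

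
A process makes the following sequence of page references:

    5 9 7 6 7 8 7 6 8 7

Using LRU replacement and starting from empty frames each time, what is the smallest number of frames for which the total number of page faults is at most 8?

2

f=1: 10 faults
f=2: 8 faults
f=3: 5 faults
f=4: 5 faults
f=5: 5 faults
Smallest f with faults ≤ 8 is 2.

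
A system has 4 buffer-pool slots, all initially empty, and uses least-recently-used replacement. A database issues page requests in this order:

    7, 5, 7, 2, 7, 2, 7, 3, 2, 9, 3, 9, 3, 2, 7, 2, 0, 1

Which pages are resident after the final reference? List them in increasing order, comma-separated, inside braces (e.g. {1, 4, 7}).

{0, 1, 2, 7}

7 → miss, frames (7)
5 → miss, frames (7 5)
7 → hit
2 → miss, frames (5 7 2)
7 → hit
2 → hit
7 → hit
3 → miss, frames (5 2 7 3)
2 → hit
9 → miss, evict 5, frames (7 3 2 9)
3 → hit
9 → hit
3 → hit
2 → hit
7 → hit
2 → hit
0 → miss, evict 9, frames (3 7 2 0)
1 → miss, evict 3, frames (7 2 0 1)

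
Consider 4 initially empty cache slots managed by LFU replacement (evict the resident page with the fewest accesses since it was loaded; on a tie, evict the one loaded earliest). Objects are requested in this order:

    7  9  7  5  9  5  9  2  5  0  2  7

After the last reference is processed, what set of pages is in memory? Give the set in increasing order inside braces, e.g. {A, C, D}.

{2, 5, 7, 9}

7: fault, frames {7}
9: fault, frames {7,9}
7: hit
5: fault, frames {7,9,5}
9: hit
5: hit
9: hit
2: fault, frames {7,9,5,2}
5: hit
0: fault, evict 2, frames {7,9,5,0}
2: fault, evict 0, frames {7,9,5,2}
7: hit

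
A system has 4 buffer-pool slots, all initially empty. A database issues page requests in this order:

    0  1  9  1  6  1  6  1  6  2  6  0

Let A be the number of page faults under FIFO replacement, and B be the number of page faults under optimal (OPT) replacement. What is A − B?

1

Under FIFO: F F F . F . . . . F . F → 6 faults.
Under OPT: F F F . F . . . . F . . → 5 faults.
A − B = 6 − 5 = 1.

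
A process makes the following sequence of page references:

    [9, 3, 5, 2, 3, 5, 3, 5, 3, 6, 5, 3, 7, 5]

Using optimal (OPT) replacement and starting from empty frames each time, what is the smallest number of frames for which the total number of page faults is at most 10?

2

f=1: 14 faults
f=2: 8 faults
f=3: 6 faults
f=4: 6 faults
f=5: 6 faults
f=6: 6 faults
Smallest f with faults ≤ 10 is 2.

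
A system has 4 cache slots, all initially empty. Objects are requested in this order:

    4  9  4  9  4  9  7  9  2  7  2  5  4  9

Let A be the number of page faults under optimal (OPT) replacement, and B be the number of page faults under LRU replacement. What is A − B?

Under OPT: F F . . . . F . F . . F . . → 5 faults.
Under LRU: F F . . . . F . F . . F F F → 7 faults.
A − B = 5 − 7 = -2.

-2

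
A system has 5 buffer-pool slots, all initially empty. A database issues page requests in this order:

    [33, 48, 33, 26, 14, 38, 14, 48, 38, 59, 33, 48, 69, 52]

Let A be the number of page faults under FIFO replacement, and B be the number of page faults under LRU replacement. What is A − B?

1

Under FIFO: F F . F F F . . . F F F F F → 10 faults.
Under LRU: F F . F F F . . . F F . F F → 9 faults.
A − B = 10 − 9 = 1.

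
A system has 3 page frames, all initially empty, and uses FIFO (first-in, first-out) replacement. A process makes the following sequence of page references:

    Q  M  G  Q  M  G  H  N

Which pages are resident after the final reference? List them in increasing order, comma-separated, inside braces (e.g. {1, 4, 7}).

Q -> miss, frames (Q)
M -> miss, frames (Q M)
G -> miss, frames (Q M G)
Q -> hit
M -> hit
G -> hit
H -> miss, evict Q, frames (M G H)
N -> miss, evict M, frames (G H N)

{G, H, N}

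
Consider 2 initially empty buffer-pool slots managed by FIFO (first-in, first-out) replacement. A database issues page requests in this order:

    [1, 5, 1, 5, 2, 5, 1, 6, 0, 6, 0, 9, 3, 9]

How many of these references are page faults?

1 -> fault, frames [1]
5 -> fault, frames [1, 5]
1 -> hit
5 -> hit
2 -> fault, evict 1, frames [5, 2]
5 -> hit
1 -> fault, evict 5, frames [2, 1]
6 -> fault, evict 2, frames [1, 6]
0 -> fault, evict 1, frames [6, 0]
6 -> hit
0 -> hit
9 -> fault, evict 6, frames [0, 9]
3 -> fault, evict 0, frames [9, 3]
9 -> hit
Page faults: 8.

8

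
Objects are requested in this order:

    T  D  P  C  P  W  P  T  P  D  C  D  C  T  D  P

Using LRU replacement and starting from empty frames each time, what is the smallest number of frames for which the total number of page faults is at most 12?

2

f=1: 16 faults
f=2: 11 faults
f=3: 10 faults
f=4: 8 faults
f=5: 5 faults
Smallest f with faults ≤ 12 is 2.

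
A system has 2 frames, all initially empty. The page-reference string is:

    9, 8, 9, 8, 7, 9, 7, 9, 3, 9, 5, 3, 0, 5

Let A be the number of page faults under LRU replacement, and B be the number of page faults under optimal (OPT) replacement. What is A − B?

3

Under LRU: F F . . F F . . F . F F F F → 9 faults.
Under OPT: F F . . F . . . F . F . F . → 6 faults.
A − B = 9 − 6 = 3.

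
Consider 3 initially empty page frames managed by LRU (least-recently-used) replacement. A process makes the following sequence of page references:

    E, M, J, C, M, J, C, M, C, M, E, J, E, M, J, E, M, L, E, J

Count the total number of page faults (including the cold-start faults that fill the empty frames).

8

E -> fault, frames (E)
M -> fault, frames (E M)
J -> fault, frames (E M J)
C -> fault, evict E, frames (M J C)
M -> hit
J -> hit
C -> hit
M -> hit
C -> hit
M -> hit
E -> fault, evict J, frames (C M E)
J -> fault, evict C, frames (M E J)
E -> hit
M -> hit
J -> hit
E -> hit
M -> hit
L -> fault, evict J, frames (E M L)
E -> hit
J -> fault, evict M, frames (L E J)
Page faults: 8.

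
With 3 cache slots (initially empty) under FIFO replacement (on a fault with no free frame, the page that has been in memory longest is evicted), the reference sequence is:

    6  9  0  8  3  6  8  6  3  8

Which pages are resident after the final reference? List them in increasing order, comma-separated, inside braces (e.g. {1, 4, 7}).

6 → miss, frames [6]
9 → miss, frames [6, 9]
0 → miss, frames [6, 9, 0]
8 → miss, evict 6, frames [9, 0, 8]
3 → miss, evict 9, frames [0, 8, 3]
6 → miss, evict 0, frames [8, 3, 6]
8 → hit
6 → hit
3 → hit
8 → hit

{3, 6, 8}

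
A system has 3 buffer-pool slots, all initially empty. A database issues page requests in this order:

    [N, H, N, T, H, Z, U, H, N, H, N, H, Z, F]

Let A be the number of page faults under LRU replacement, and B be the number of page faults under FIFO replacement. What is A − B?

-1

Under LRU: F F . F . F F . F . . . F F → 8 faults.
Under FIFO: F F . F . F F F F . . . F F → 9 faults.
A − B = 8 − 9 = -1.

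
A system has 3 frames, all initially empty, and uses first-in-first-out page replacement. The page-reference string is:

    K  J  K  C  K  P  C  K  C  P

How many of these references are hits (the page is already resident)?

K: miss, frames [K]
J: miss, frames [K, J]
K: hit
C: miss, frames [K, J, C]
K: hit
P: miss, evict K, frames [J, C, P]
C: hit
K: miss, evict J, frames [C, P, K]
C: hit
P: hit
Hits: 5.

5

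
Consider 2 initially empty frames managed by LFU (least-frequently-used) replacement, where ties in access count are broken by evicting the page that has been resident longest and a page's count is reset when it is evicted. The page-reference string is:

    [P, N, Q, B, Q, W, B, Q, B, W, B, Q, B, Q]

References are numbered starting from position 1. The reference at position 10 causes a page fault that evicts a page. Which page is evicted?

pos 1: P: fault, frames (P)
pos 2: N: fault, frames (P N)
pos 3: Q: fault, evict P, frames (N Q)
pos 4: B: fault, evict N, frames (Q B)
pos 5: Q: hit
pos 6: W: fault, evict B, frames (Q W)
pos 7: B: fault, evict W, frames (Q B)
pos 8: Q: hit
pos 9: B: hit
pos 10: W: fault, evict B, frames (Q W)
At position 10, page B is evicted.

B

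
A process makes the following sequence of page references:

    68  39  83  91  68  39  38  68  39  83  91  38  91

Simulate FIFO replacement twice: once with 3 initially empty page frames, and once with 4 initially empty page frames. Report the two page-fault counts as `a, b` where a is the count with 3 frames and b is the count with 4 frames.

9, 10

3 frames: F F F F F F F . . F F . . → 9 faults.
4 frames: F F F F . . F F F F F F . → 10 faults.
10 > 9: adding a frame increased faults — Belady's anomaly.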